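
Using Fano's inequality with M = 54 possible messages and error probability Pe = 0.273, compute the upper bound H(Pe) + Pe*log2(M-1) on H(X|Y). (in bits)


H(Pe) = -Pe*log2(Pe) - (1-Pe)*log2(1-Pe) = -0.273*log2(0.273) - 0.727*log2(0.727) = 0.511336 + 0.334400 = 0.8457. Pe*log2(M-1) = 0.273*log2(53) = 1.563722. Bound = H(Pe) + Pe*log2(M-1) = 0.511336 + 0.334400 + 1.563722 = 2.4095

2.4095 bits


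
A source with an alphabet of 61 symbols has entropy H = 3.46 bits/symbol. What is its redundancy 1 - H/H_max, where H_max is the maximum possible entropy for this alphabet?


H_max = log2(K) = log2(61) = 5.9307 bits/symbol. Redundancy = 1 - H/H_max = 1 - 3.46/5.9307 = 1 - 0.5834 = 0.4166

0.4166


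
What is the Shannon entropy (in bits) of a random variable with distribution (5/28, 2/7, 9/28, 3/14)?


H = -sum(p_i * log2(p_i)). Terms: -(5/28)*log2(5/28) = 0.443826; -(2/7)*log2(2/7) = 0.516387; -(9/28)*log2(9/28) = 0.526317; -(3/14)*log2(3/14) = 0.476227. H = 0.443826 + 0.516387 + 0.526317 + 0.476227 = 1.9628

1.9628 bits


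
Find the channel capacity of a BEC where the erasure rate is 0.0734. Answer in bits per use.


C = 1 - epsilon = 1 - 0.0734 = 0.9266

0.9266 bits


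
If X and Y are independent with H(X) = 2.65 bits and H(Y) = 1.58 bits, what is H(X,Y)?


For independent variables, H(X,Y) = H(X) + H(Y) = 2.65 + 1.58 = 4.23

4.23 bits


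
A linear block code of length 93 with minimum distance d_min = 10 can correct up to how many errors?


Correction capability = floor((d-1)/2) = floor((10-1)/2) = 4

4 errors


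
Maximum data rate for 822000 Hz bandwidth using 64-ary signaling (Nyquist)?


Rate = 2 * B * log2(M) = 2 * 822000 * 6.0 = 9864000.0

9864000.0 bps


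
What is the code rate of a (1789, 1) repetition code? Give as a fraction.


Rate = k/n = 1/1789

1/1789


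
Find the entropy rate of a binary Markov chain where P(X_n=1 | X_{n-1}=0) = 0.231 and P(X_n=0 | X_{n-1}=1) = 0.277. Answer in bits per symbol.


Stationary distribution: pi_0 = p10/(p01+p10) = 0.5453, pi_1 = 0.4547. Entropy rate H' = pi_0*H(p01) + pi_1*H(p10) = 0.5453*0.7798 + 0.4547*0.8513 = 0.8123

0.8123 bits/symbol


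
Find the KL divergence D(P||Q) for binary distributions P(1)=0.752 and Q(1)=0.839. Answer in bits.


KL = p*log2(p/q) + (1-p)*log2((1-p)/(1-q)) = 0.752*log2(0.752/0.839) + 0.248*log2(0.248/0.161) = 0.0358

0.0358 bits


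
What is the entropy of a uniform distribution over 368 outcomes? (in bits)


H = log2(n) = log2(368) = 8.5236

8.5236 bits


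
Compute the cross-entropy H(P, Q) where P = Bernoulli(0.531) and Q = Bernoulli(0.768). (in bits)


H(P,Q) = -p*log2(q) - (1-p)*log2(1-q). -0.531*log2(0.768) = 0.202216; -0.469*log2(0.232) = 0.988560. H(P,Q) = 0.202216 + 0.988560 = 1.1908

1.1908 bits


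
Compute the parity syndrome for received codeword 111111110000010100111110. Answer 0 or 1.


Syndrome = XOR of all bits = 1 XOR 1 XOR 1 XOR 1 XOR 1 XOR 1 XOR 1 XOR 1 XOR 0 XOR 0 XOR 0 XOR 0 XOR 0 XOR 1 XOR 0 XOR 1 XOR 0 XOR 0 XOR 1 XOR 1 XOR 1 XOR 1 XOR 1 XOR 0 = 1

1


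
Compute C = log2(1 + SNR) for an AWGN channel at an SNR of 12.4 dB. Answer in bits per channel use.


SNR_linear = 10^(12.4/10) = 17.378; C = log2(1 + SNR_linear) = log2(1 + 17.378) = 4.1999

4.1999 bits/channel use


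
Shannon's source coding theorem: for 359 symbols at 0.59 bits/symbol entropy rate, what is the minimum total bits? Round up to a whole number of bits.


Minimum bits >= n * H = 359 * 0.59 = 211.81, rounded up to a whole number of bits = 212

212 bits


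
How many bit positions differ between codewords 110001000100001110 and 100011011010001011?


Count differing positions: . ^ . . ^ . . ^ ^ ^ ^ . . . . ^ . ^ = 8 differences

8


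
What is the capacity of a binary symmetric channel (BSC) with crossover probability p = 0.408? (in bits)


H(p) = -p*log2(p) - (1-p)*log2(1-p) = -0.408*log2(0.408) - 0.592*log2(0.592) = 0.527690 + 0.447748 = 0.9754. C = 1 - H(p) = 1 - 0.9754 = 0.0246

0.0246 bits


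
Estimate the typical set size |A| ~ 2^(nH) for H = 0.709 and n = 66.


log2|A_typical| = nH = 66 * 0.709 = 46.794, so |A_typical| ~ 2^46.794 = 1.220e+14

1.220e+14


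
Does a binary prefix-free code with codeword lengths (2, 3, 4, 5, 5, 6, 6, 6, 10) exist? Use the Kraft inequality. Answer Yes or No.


Kraft sum = sum(2^(-l_i)) = 0.5479, need <= 1. Result: satisfied (a binary prefix-free code with these lengths exists)

Yes


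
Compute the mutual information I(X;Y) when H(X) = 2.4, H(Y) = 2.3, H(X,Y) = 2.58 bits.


I(X;Y) = H(X) + H(Y) - H(X,Y) = 2.4 + 2.3 - 2.58 = 2.12

2.12 bits


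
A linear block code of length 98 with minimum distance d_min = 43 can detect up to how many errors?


Detection capability = d_min - 1 = 43 - 1 = 42

42 errors


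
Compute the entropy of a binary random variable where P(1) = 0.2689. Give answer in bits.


H = -p*log2(p) - (1-p)*log2(1-p). -0.2689*log2(0.2689) = 0.509527; -0.7311*log2(0.7311) = 0.330354. H = 0.509527 + 0.330354 = 0.8399

0.8399 bits


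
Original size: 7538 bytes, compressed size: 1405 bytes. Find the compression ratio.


Ratio = original / compressed = 7538 / 1405 = 5.3651

5.3651


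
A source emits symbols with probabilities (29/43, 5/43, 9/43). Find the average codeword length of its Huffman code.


Huffman construction (repeatedly merge the two least-probable nodes; each merge adds 1 bit to every symbol beneath it): 5/43 + 9/43 = 14/43; 14/43 + 29/43 = 1. Resulting codeword lengths (in the order the probabilities were given): (1, 2, 2). L_avg = sum(p_i * l_i) = 29/43*1 + 5/43*2 + 9/43*2 = 57/43 = 1.3256

1.3256 bits


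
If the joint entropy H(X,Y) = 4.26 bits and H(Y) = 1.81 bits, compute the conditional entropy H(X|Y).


H(X|Y) = H(X,Y) - H(Y) = 4.26 - 1.81 = 2.45

2.45 bits


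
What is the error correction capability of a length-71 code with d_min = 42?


Correction capability = floor((d-1)/2) = floor((42-1)/2) = 20

20 errors


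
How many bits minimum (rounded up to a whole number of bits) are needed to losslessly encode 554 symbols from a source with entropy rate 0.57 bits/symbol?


Minimum bits >= n * H = 554 * 0.57 = 315.78, rounded up to a whole number of bits = 316

316 bits


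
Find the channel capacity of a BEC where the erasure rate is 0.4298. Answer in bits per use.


C = 1 - epsilon = 1 - 0.4298 = 0.5702

0.5702 bits


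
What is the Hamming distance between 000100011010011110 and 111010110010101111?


Count differing positions: ^ ^ ^ ^ ^ . ^ . ^ . . . ^ ^ . . . ^ = 10 differences

10


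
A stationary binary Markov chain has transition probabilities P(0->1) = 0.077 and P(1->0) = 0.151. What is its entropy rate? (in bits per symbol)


Stationary distribution: pi_0 = p10/(p01+p10) = 0.6623, pi_1 = 0.3377. Entropy rate H' = pi_0*H(p01) + pi_1*H(p10) = 0.6623*0.3915 + 0.3377*0.6123 = 0.4661

0.4661 bits/symbol


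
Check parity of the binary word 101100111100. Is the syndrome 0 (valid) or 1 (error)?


Syndrome = XOR of all bits = 1 XOR 0 XOR 1 XOR 1 XOR 0 XOR 0 XOR 1 XOR 1 XOR 1 XOR 1 XOR 0 XOR 0 = 1

1


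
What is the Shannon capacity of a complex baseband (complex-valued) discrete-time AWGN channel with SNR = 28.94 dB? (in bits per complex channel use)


SNR_linear = 10^(28.94/10) = 783.4296; C = log2(1 + SNR_linear) = log2(1 + 783.4296) = 9.6155

9.6155 bits/channel use


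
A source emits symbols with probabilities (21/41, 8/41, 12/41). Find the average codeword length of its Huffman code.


Huffman construction (repeatedly merge the two least-probable nodes; each merge adds 1 bit to every symbol beneath it): 8/41 + 12/41 = 20/41; 20/41 + 21/41 = 1. Resulting codeword lengths (in the order the probabilities were given): (1, 2, 2). L_avg = sum(p_i * l_i) = 21/41*1 + 8/41*2 + 12/41*2 = 61/41 = 1.4878

1.4878 bits


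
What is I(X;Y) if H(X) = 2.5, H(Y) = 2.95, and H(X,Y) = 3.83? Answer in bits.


I(X;Y) = H(X) + H(Y) - H(X,Y) = 2.5 + 2.95 - 3.83 = 1.62

1.62 bits


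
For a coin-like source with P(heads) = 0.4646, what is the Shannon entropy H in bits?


H = -p*log2(p) - (1-p)*log2(1-p). -0.4646*log2(0.4646) = 0.513819; -0.5354*log2(0.5354) = 0.482562. H = 0.513819 + 0.482562 = 0.9964

0.9964 bits


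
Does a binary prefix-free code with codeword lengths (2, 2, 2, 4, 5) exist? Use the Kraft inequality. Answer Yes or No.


Kraft sum = sum(2^(-l_i)) = 0.8438, need <= 1. Result: satisfied (a binary prefix-free code with these lengths exists)

Yes


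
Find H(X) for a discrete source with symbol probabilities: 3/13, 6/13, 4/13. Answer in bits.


H = -sum(p_i * log2(p_i)). Terms: -(3/13)*log2(3/13) = 0.488187; -(6/13)*log2(6/13) = 0.514836; -(4/13)*log2(4/13) = 0.523212. H = 0.488187 + 0.514836 + 0.523212 = 1.5262

1.5262 bits


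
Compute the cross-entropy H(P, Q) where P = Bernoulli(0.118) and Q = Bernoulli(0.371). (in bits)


H(P,Q) = -p*log2(q) - (1-p)*log2(1-q). -0.118*log2(0.371) = 0.168800; -0.882*log2(0.629) = 0.589942. H(P,Q) = 0.168800 + 0.589942 = 0.7587

0.7587 bits


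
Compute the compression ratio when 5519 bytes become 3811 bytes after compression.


Ratio = original / compressed = 5519 / 3811 = 1.4482

1.4482


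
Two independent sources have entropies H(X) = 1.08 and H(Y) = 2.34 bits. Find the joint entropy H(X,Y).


For independent variables, H(X,Y) = H(X) + H(Y) = 1.08 + 2.34 = 3.42

3.42 bits


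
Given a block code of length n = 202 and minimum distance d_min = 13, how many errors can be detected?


Detection capability = d_min - 1 = 13 - 1 = 12

12 errors


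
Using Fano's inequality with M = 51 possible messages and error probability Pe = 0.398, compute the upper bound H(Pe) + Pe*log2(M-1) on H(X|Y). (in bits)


H(Pe) = -Pe*log2(Pe) - (1-Pe)*log2(1-Pe) = -0.398*log2(0.398) - 0.602*log2(0.602) = 0.529006 + 0.440763 = 0.9698. Pe*log2(M-1) = 0.398*log2(50) = 2.246255. Bound = H(Pe) + Pe*log2(M-1) = 0.529006 + 0.440763 + 2.246255 = 3.216

3.216 bits


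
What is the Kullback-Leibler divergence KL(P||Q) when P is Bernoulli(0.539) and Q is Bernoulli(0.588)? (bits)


KL = p*log2(p/q) + (1-p)*log2((1-p)/(1-q)) = 0.539*log2(0.539/0.588) + 0.461*log2(0.461/0.412) = 0.0071

0.0071 bits


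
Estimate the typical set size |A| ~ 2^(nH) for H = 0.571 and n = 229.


log2|A_typical| = nH = 229 * 0.571 = 130.759, so |A_typical| ~ 2^130.759 = 2.303e+39

2.303e+39


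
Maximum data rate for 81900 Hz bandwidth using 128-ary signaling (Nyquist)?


Rate = 2 * B * log2(M) = 2 * 81900 * 7.0 = 1146600.0

1146600.0 bps


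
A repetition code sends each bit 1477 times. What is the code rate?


Rate = k/n = 1/1477

1/1477


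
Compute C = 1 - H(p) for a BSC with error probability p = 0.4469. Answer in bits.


H(p) = -p*log2(p) - (1-p)*log2(1-p) = -0.4469*log2(0.4469) - 0.5531*log2(0.5531) = 0.519287 + 0.472562 = 0.9918. C = 1 - H(p) = 1 - 0.9918 = 0.0082

0.0082 bits


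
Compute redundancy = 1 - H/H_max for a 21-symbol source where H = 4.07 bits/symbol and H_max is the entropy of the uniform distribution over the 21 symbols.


H_max = log2(K) = log2(21) = 4.3923 bits/symbol. Redundancy = 1 - H/H_max = 1 - 4.07/4.3923 = 1 - 0.9266 = 0.0734

0.0734


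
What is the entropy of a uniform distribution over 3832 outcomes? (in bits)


H = log2(n) = log2(3832) = 11.9039

11.9039 bits


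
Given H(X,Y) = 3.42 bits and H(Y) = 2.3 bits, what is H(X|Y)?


H(X|Y) = H(X,Y) - H(Y) = 3.42 - 2.3 = 1.12

1.12 bits


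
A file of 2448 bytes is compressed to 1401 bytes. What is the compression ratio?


Ratio = original / compressed = 2448 / 1401 = 1.7473

1.7473


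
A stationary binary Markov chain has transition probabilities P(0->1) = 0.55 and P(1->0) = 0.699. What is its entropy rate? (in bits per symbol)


Stationary distribution: pi_0 = p10/(p01+p10) = 0.5596, pi_1 = 0.4404. Entropy rate H' = pi_0*H(p01) + pi_1*H(p10) = 0.5596*0.9928 + 0.4404*0.8825 = 0.9442

0.9442 bits/symbol


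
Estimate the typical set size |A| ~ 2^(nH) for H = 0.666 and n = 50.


log2|A_typical| = nH = 50 * 0.666 = 33.3, so |A_typical| ~ 2^33.3 = 1.058e+10

1.058e+10


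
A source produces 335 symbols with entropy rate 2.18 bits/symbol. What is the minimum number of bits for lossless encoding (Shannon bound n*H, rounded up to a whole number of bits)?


Minimum bits >= n * H = 335 * 2.18 = 730.3, rounded up to a whole number of bits = 731

731 bits


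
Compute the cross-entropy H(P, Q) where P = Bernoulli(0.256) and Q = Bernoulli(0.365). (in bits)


H(P,Q) = -p*log2(q) - (1-p)*log2(1-q). -0.256*log2(0.365) = 0.372232; -0.744*log2(0.635) = 0.487448. H(P,Q) = 0.372232 + 0.487448 = 0.8597

0.8597 bits


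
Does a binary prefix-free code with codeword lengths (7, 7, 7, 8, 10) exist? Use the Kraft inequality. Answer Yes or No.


Kraft sum = sum(2^(-l_i)) = 0.0283, need <= 1. Result: satisfied (a binary prefix-free code with these lengths exists)

Yes


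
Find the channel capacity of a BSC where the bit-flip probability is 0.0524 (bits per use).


H(p) = -p*log2(p) - (1-p)*log2(1-p) = -0.0524*log2(0.0524) - 0.9476*log2(0.9476) = 0.222925 + 0.073581 = 0.2965. C = 1 - H(p) = 1 - 0.2965 = 0.7035

0.7035 bits


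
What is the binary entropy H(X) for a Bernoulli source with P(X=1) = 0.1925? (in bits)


H = -p*log2(p) - (1-p)*log2(1-p). -0.1925*log2(0.1925) = 0.457586; -0.8075*log2(0.8075) = 0.249086. H = 0.457586 + 0.249086 = 0.7067

0.7067 bits


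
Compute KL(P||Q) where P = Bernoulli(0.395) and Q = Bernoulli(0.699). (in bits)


KL = p*log2(p/q) + (1-p)*log2((1-p)/(1-q)) = 0.395*log2(0.395/0.699) + 0.605*log2(0.605/0.301) = 0.2841

0.2841 bits


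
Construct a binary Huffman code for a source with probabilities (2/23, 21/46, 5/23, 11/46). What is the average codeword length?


Huffman construction (repeatedly merge the two least-probable nodes; each merge adds 1 bit to every symbol beneath it): 2/23 + 5/23 = 7/23; 11/46 + 7/23 = 25/46; 21/46 + 25/46 = 1. Resulting codeword lengths (in the order the probabilities were given): (3, 1, 3, 2). L_avg = sum(p_i * l_i) = 2/23*3 + 21/46*1 + 5/23*3 + 11/46*2 = 85/46 = 1.8478

1.8478 bits


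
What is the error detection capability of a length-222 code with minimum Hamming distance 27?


Detection capability = d_min - 1 = 27 - 1 = 26

26 errors


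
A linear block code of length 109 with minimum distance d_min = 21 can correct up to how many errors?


Correction capability = floor((d-1)/2) = floor((21-1)/2) = 10

10 errors


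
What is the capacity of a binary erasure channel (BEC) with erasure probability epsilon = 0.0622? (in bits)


C = 1 - epsilon = 1 - 0.0622 = 0.9378

0.9378 bits


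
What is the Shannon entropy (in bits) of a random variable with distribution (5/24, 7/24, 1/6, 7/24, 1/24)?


H = -sum(p_i * log2(p_i)). Terms: -(5/24)*log2(5/24) = 0.471466; -(7/24)*log2(7/24) = 0.518469; -(1/6)*log2(1/6) = 0.430827; -(7/24)*log2(7/24) = 0.518469; -(1/24)*log2(1/24) = 0.191040. H = 0.471466 + 0.518469 + 0.430827 + 0.518469 + 0.191040 = 2.1303

2.1303 bits


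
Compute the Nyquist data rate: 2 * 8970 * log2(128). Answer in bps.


Rate = 2 * B * log2(M) = 2 * 8970 * 7.0 = 125580.0

125580.0 bps


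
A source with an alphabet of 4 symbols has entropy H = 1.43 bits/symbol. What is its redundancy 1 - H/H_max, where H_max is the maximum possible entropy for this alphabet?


H_max = log2(K) = log2(4) = 2.0 bits/symbol. Redundancy = 1 - H/H_max = 1 - 1.43/2.0 = 1 - 0.715 = 0.285

0.285


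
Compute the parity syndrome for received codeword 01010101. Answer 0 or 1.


Syndrome = XOR of all bits = 0 XOR 1 XOR 0 XOR 1 XOR 0 XOR 1 XOR 0 XOR 1 = 0

0


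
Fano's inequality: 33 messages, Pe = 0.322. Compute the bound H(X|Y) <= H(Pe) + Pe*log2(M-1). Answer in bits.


H(Pe) = -Pe*log2(Pe) - (1-Pe)*log2(1-Pe) = -0.322*log2(0.322) - 0.678*log2(0.678) = 0.526427 + 0.380116 = 0.9065. Pe*log2(M-1) = 0.322*log2(32) = 1.610000. Bound = H(Pe) + Pe*log2(M-1) = 0.526427 + 0.380116 + 1.610000 = 2.5165

2.5165 bits


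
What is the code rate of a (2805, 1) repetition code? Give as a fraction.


Rate = k/n = 1/2805

1/2805


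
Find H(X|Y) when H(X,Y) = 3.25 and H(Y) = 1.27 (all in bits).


H(X|Y) = H(X,Y) - H(Y) = 3.25 - 1.27 = 1.98

1.98 bits


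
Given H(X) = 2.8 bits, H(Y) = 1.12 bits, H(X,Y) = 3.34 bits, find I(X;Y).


I(X;Y) = H(X) + H(Y) - H(X,Y) = 2.8 + 1.12 - 3.34 = 0.58

0.58 bits


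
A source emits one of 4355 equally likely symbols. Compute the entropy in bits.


H = log2(n) = log2(4355) = 12.0885

12.0885 bits


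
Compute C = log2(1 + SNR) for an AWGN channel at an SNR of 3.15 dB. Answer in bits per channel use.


SNR_linear = 10^(3.15/10) = 2.0654; C = log2(1 + SNR_linear) = log2(1 + 2.0654) = 1.6161

1.6161 bits/channel use


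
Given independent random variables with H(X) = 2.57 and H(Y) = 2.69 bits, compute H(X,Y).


For independent variables, H(X,Y) = H(X) + H(Y) = 2.57 + 2.69 = 5.26

5.26 bits


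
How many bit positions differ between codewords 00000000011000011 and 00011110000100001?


Count differing positions: . . . ^ ^ ^ ^ . . ^ ^ ^ . . . ^ . = 8 differences

8


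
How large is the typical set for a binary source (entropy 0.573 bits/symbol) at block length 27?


log2|A_typical| = nH = 27 * 0.573 = 15.471, so |A_typical| ~ 2^15.471 = 4.542e+04

4.542e+04


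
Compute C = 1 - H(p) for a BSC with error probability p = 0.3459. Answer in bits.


H(p) = -p*log2(p) - (1-p)*log2(1-p) = -0.3459*log2(0.3459) - 0.6541*log2(0.6541) = 0.529771 + 0.400582 = 0.9304. C = 1 - H(p) = 1 - 0.9304 = 0.0696

0.0696 bits


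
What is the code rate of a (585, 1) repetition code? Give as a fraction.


Rate = k/n = 1/585

1/585


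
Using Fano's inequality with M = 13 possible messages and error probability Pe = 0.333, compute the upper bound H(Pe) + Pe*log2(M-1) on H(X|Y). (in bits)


H(Pe) = -Pe*log2(Pe) - (1-Pe)*log2(1-Pe) = -0.333*log2(0.333) - 0.667*log2(0.667) = 0.528273 + 0.389689 = 0.918. Pe*log2(M-1) = 0.333*log2(12) = 1.193793. Bound = H(Pe) + Pe*log2(M-1) = 0.528273 + 0.389689 + 1.193793 = 2.1118

2.1118 bits


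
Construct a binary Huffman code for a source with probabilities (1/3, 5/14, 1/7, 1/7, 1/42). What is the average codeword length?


Huffman construction (repeatedly merge the two least-probable nodes; each merge adds 1 bit to every symbol beneath it): 1/42 + 1/7 = 1/6; 1/7 + 1/6 = 13/42; 13/42 + 1/3 = 9/14; 5/14 + 9/14 = 1. Resulting codeword lengths (in the order the probabilities were given): (2, 1, 4, 3, 4). L_avg = sum(p_i * l_i) = 1/3*2 + 5/14*1 + 1/7*4 + 1/7*3 + 1/42*4 = 89/42 = 2.119

2.119 bits


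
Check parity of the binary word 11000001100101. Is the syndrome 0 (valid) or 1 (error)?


Syndrome = XOR of all bits = 1 XOR 1 XOR 0 XOR 0 XOR 0 XOR 0 XOR 0 XOR 1 XOR 1 XOR 0 XOR 0 XOR 1 XOR 0 XOR 1 = 0

0


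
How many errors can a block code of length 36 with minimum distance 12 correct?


Correction capability = floor((d-1)/2) = floor((12-1)/2) = 5

5 errors


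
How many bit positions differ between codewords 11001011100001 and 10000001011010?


Count differing positions: . ^ . . ^ . ^ . ^ ^ ^ . ^ ^ = 8 differences

8


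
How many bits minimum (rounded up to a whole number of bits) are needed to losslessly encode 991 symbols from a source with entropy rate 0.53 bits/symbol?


Minimum bits >= n * H = 991 * 0.53 = 525.23, rounded up to a whole number of bits = 526

526 bits


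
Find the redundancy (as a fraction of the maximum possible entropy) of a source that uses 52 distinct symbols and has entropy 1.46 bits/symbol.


H_max = log2(K) = log2(52) = 5.7004 bits/symbol. Redundancy = 1 - H/H_max = 1 - 1.46/5.7004 = 1 - 0.2561 = 0.7439

0.7439


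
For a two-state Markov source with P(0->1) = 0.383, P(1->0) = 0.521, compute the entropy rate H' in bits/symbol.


Stationary distribution: pi_0 = p10/(p01+p10) = 0.5763, pi_1 = 0.4237. Entropy rate H' = pi_0*H(p01) + pi_1*H(p10) = 0.5763*0.9601 + 0.4237*0.9987 = 0.9765

0.9765 bits/symbol


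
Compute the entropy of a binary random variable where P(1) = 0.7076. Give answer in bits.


H = -p*log2(p) - (1-p)*log2(1-p). -0.7076*log2(0.7076) = 0.353088; -0.2924*log2(0.2924) = 0.518713. H = 0.353088 + 0.518713 = 0.8718

0.8718 bits


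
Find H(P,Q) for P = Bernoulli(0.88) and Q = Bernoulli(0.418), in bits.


H(P,Q) = -p*log2(q) - (1-p)*log2(1-q). -0.88*log2(0.418) = 1.107414; -0.12*log2(0.582) = 0.093709. H(P,Q) = 1.107414 + 0.093709 = 1.2011

1.2011 bits


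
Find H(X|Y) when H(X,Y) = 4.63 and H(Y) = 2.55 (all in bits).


H(X|Y) = H(X,Y) - H(Y) = 4.63 - 2.55 = 2.08

2.08 bits


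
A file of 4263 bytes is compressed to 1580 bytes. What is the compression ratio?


Ratio = original / compressed = 4263 / 1580 = 2.6981

2.6981


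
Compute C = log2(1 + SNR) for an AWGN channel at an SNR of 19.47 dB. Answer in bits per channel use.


SNR_linear = 10^(19.47/10) = 88.5116; C = log2(1 + SNR_linear) = log2(1 + 88.5116) = 6.484

6.484 bits/channel use


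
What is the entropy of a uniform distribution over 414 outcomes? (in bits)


H = log2(n) = log2(414) = 8.6935

8.6935 bits


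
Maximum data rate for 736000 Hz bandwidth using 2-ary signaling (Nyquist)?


Rate = 2 * B * log2(M) = 2 * 736000 * 1.0 = 1472000.0

1472000.0 bps


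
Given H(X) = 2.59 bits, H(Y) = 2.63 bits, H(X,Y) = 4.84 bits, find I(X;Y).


I(X;Y) = H(X) + H(Y) - H(X,Y) = 2.59 + 2.63 - 4.84 = 0.38

0.38 bits


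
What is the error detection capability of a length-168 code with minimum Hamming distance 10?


Detection capability = d_min - 1 = 10 - 1 = 9

9 errors


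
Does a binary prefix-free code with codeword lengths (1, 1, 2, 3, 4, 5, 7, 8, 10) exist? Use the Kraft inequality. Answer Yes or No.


Kraft sum = sum(2^(-l_i)) = 1.4814, need <= 1. Result: violated (a binary prefix-free code with these lengths cannot exist)

No


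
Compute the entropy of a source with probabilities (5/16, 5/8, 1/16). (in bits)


H = -sum(p_i * log2(p_i)). Terms: -(5/16)*log2(5/16) = 0.524397; -(5/8)*log2(5/8) = 0.423795; -(1/16)*log2(1/16) = 0.250000. H = 0.524397 + 0.423795 + 0.250000 = 1.1982

1.1982 bits


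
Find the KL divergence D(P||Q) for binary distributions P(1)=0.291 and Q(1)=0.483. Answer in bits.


KL = p*log2(p/q) + (1-p)*log2((1-p)/(1-q)) = 0.291*log2(0.291/0.483) + 0.709*log2(0.709/0.517) = 0.1103

0.1103 bits


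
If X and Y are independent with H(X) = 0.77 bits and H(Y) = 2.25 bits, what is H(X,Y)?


For independent variables, H(X,Y) = H(X) + H(Y) = 0.77 + 2.25 = 3.02

3.02 bits


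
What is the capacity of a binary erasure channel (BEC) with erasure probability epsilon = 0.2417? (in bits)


C = 1 - epsilon = 1 - 0.2417 = 0.7583

0.7583 bits


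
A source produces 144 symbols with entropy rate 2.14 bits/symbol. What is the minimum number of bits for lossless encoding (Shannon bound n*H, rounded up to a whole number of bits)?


Minimum bits >= n * H = 144 * 2.14 = 308.16, rounded up to a whole number of bits = 309

309 bits


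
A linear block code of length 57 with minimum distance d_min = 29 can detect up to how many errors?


Detection capability = d_min - 1 = 29 - 1 = 28

28 errors


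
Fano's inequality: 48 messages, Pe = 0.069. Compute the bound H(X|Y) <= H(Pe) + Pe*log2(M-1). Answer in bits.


H(Pe) = -Pe*log2(Pe) - (1-Pe)*log2(1-Pe) = -0.069*log2(0.069) - 0.931*log2(0.931) = 0.266151 + 0.096030 = 0.3622. Pe*log2(M-1) = 0.069*log2(47) = 0.383267. Bound = H(Pe) + Pe*log2(M-1) = 0.266151 + 0.096030 + 0.383267 = 0.7454

0.7454 bits


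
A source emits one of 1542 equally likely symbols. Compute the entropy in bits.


H = log2(n) = log2(1542) = 10.5906

10.5906 bits


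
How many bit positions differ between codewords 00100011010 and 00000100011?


Count differing positions: . . ^ . . ^ ^ ^ . . ^ = 5 differences

5


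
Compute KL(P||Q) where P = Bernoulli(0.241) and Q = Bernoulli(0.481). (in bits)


KL = p*log2(p/q) + (1-p)*log2((1-p)/(1-q)) = 0.241*log2(0.241/0.481) + 0.759*log2(0.759/0.519) = 0.1759

0.1759 bits


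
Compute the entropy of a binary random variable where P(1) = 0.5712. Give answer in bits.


H = -p*log2(p) - (1-p)*log2(1-p). -0.5712*log2(0.5712) = 0.461491; -0.4288*log2(0.4288) = 0.523832. H = 0.461491 + 0.523832 = 0.9853

0.9853 bits


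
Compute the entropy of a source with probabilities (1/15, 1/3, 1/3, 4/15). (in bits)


H = -sum(p_i * log2(p_i)). Terms: -(1/15)*log2(1/15) = 0.260459; -(1/3)*log2(1/3) = 0.528321; -(1/3)*log2(1/3) = 0.528321; -(4/15)*log2(4/15) = 0.508504. H = 0.260459 + 0.528321 + 0.528321 + 0.508504 = 1.8256

1.8256 bits


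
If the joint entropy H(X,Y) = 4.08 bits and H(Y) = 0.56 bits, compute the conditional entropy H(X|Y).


H(X|Y) = H(X,Y) - H(Y) = 4.08 - 0.56 = 3.52

3.52 bits


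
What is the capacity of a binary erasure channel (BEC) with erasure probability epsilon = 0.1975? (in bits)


C = 1 - epsilon = 1 - 0.1975 = 0.8025

0.8025 bits


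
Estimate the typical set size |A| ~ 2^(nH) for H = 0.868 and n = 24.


log2|A_typical| = nH = 24 * 0.868 = 20.832, so |A_typical| ~ 2^20.832 = 1.867e+06

1.867e+06


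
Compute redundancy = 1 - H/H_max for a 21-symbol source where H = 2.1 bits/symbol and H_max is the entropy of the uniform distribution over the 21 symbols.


H_max = log2(K) = log2(21) = 4.3923 bits/symbol. Redundancy = 1 - H/H_max = 1 - 2.1/4.3923 = 1 - 0.4781 = 0.5219

0.5219


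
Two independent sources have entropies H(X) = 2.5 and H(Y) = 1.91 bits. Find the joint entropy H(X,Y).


For independent variables, H(X,Y) = H(X) + H(Y) = 2.5 + 1.91 = 4.41

4.41 bits


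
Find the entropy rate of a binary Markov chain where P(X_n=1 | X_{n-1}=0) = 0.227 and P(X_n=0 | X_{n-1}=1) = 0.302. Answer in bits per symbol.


Stationary distribution: pi_0 = p10/(p01+p10) = 0.5709, pi_1 = 0.4291. Entropy rate H' = pi_0*H(p01) + pi_1*H(p10) = 0.5709*0.7727 + 0.4291*0.8837 = 0.8204

0.8204 bits/symbol


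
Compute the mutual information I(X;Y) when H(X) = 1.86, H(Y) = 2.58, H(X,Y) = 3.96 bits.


I(X;Y) = H(X) + H(Y) - H(X,Y) = 1.86 + 2.58 - 3.96 = 0.48

0.48 bits


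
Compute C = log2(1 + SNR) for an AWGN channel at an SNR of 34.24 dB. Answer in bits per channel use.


SNR_linear = 10^(34.24/10) = 2654.6056; C = log2(1 + SNR_linear) = log2(1 + 2654.6056) = 11.3748

11.3748 bits/channel use


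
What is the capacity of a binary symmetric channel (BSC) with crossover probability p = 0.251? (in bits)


H(p) = -p*log2(p) - (1-p)*log2(1-p) = -0.251*log2(0.251) - 0.749*log2(0.749) = 0.500554 + 0.312305 = 0.8129. C = 1 - H(p) = 1 - 0.8129 = 0.1871

0.1871 bits


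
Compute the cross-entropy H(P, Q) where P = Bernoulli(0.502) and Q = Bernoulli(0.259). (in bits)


H(P,Q) = -p*log2(q) - (1-p)*log2(1-q). -0.502*log2(0.259) = 0.978386; -0.498*log2(0.741) = 0.215362. H(P,Q) = 0.978386 + 0.215362 = 1.1937

1.1937 bits


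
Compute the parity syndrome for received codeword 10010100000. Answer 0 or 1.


Syndrome = XOR of all bits = 1 XOR 0 XOR 0 XOR 1 XOR 0 XOR 1 XOR 0 XOR 0 XOR 0 XOR 0 XOR 0 = 1

1


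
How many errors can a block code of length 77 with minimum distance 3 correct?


Correction capability = floor((d-1)/2) = floor((3-1)/2) = 1

1 errors


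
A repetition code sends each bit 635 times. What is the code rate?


Rate = k/n = 1/635

1/635


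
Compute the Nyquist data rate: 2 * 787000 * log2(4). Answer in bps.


Rate = 2 * B * log2(M) = 2 * 787000 * 2.0 = 3148000.0

3148000.0 bps


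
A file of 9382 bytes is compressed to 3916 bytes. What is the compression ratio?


Ratio = original / compressed = 9382 / 3916 = 2.3958

2.3958


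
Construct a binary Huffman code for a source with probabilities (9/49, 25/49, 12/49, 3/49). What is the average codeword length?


Huffman construction (repeatedly merge the two least-probable nodes; each merge adds 1 bit to every symbol beneath it): 3/49 + 9/49 = 12/49; 12/49 + 12/49 = 24/49; 24/49 + 25/49 = 1. Resulting codeword lengths (in the order the probabilities were given): (3, 1, 2, 3). L_avg = sum(p_i * l_i) = 9/49*3 + 25/49*1 + 12/49*2 + 3/49*3 = 85/49 = 1.7347

1.7347 bits


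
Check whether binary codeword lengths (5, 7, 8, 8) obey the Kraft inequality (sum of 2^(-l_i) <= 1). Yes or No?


Kraft sum = sum(2^(-l_i)) = 0.0469, need <= 1. Result: satisfied (a binary prefix-free code with these lengths exists)

Yes


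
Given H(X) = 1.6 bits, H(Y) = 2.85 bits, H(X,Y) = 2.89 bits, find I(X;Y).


I(X;Y) = H(X) + H(Y) - H(X,Y) = 1.6 + 2.85 - 2.89 = 1.56

1.56 bits


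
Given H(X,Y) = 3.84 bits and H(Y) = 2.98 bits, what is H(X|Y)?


H(X|Y) = H(X,Y) - H(Y) = 3.84 - 2.98 = 0.86

0.86 bits


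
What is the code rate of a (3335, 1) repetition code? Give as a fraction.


Rate = k/n = 1/3335

1/3335


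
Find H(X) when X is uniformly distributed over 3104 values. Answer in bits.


H = log2(n) = log2(3104) = 11.5999

11.5999 bits


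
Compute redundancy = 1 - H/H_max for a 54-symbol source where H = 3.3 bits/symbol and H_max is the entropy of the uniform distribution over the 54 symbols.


H_max = log2(K) = log2(54) = 5.7549 bits/symbol. Redundancy = 1 - H/H_max = 1 - 3.3/5.7549 = 1 - 0.5734 = 0.4266

0.4266


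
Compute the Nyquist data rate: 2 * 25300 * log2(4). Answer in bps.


Rate = 2 * B * log2(M) = 2 * 25300 * 2.0 = 101200.0

101200.0 bps


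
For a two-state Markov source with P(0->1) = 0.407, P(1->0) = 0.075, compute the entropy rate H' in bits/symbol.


Stationary distribution: pi_0 = p10/(p01+p10) = 0.1556, pi_1 = 0.8444. Entropy rate H' = pi_0*H(p01) + pi_1*H(p10) = 0.1556*0.9749 + 0.8444*0.3843 = 0.4762

0.4762 bits/symbol


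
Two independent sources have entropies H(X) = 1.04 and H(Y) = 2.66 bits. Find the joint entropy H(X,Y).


For independent variables, H(X,Y) = H(X) + H(Y) = 1.04 + 2.66 = 3.7

3.7 bits


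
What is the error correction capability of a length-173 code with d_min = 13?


Correction capability = floor((d-1)/2) = floor((13-1)/2) = 6

6 errors


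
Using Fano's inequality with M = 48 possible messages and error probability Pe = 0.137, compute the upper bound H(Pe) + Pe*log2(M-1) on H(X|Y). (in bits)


H(Pe) = -Pe*log2(Pe) - (1-Pe)*log2(1-Pe) = -0.137*log2(0.137) - 0.863*log2(0.863) = 0.392882 + 0.183446 = 0.5763. Pe*log2(M-1) = 0.137*log2(47) = 0.760979. Bound = H(Pe) + Pe*log2(M-1) = 0.392882 + 0.183446 + 0.760979 = 1.3373

1.3373 bits


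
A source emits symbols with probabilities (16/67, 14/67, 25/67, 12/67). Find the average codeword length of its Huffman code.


Huffman construction (repeatedly merge the two least-probable nodes; each merge adds 1 bit to every symbol beneath it): 12/67 + 14/67 = 26/67; 16/67 + 25/67 = 41/67; 26/67 + 41/67 = 1. Resulting codeword lengths (in the order the probabilities were given): (2, 2, 2, 2). L_avg = sum(p_i * l_i) = 16/67*2 + 14/67*2 + 25/67*2 + 12/67*2 = 2

2.0 bits


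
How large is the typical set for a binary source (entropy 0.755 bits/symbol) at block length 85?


log2|A_typical| = nH = 85 * 0.755 = 64.175, so |A_typical| ~ 2^64.175 = 2.083e+19

2.083e+19


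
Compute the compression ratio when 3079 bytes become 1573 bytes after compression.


Ratio = original / compressed = 3079 / 1573 = 1.9574

1.9574


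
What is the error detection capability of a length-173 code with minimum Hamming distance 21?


Detection capability = d_min - 1 = 21 - 1 = 20

20 errors


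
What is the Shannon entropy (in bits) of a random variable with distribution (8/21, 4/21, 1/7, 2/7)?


H = -sum(p_i * log2(p_i)). Terms: -(8/21)*log2(8/21) = 0.530407; -(4/21)*log2(4/21) = 0.455680; -(1/7)*log2(1/7) = 0.401051; -(2/7)*log2(2/7) = 0.516387. H = 0.530407 + 0.455680 + 0.401051 + 0.516387 = 1.9035

1.9035 bits


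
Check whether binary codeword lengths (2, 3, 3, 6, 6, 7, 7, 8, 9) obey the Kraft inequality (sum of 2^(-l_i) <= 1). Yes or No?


Kraft sum = sum(2^(-l_i)) = 0.5527, need <= 1. Result: satisfied (a binary prefix-free code with these lengths exists)

Yes


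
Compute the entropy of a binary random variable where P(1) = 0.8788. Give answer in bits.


H = -p*log2(p) - (1-p)*log2(1-p). -0.8788*log2(0.8788) = 0.163802; -0.1212*log2(0.1212) = 0.368998. H = 0.163802 + 0.368998 = 0.5328

0.5328 bits


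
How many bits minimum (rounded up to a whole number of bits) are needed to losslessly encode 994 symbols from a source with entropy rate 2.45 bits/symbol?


Minimum bits >= n * H = 994 * 2.45 = 2435.3, rounded up to a whole number of bits = 2436

2436 bits


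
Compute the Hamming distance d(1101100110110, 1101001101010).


Count differing positions: . . . . ^ . ^ . ^ ^ ^ . . = 5 differences

5


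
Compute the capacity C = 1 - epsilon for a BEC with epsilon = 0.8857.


C = 1 - epsilon = 1 - 0.8857 = 0.1143

0.1143 bits


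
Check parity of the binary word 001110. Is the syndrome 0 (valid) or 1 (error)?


Syndrome = XOR of all bits = 0 XOR 0 XOR 1 XOR 1 XOR 1 XOR 0 = 1

1


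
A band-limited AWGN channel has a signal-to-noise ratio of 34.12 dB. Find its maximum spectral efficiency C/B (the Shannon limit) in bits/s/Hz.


SNR_linear = 10^(34.12/10) = 2582.2602; C/B = log2(1 + SNR_linear) = log2(1 + 2582.2602) = 11.335

11.335 bits/s/Hz


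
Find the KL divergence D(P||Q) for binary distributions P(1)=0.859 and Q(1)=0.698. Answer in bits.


KL = p*log2(p/q) + (1-p)*log2((1-p)/(1-q)) = 0.859*log2(0.859/0.698) + 0.141*log2(0.141/0.302) = 0.1023

0.1023 bits


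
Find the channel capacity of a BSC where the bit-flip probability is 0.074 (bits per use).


H(p) = -p*log2(p) - (1-p)*log2(1-p) = -0.074*log2(0.074) - 0.926*log2(0.926) = 0.277968 + 0.102708 = 0.3807. C = 1 - H(p) = 1 - 0.3807 = 0.6193

0.6193 bits


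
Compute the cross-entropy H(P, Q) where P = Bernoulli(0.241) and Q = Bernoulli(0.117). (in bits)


H(P,Q) = -p*log2(q) - (1-p)*log2(1-q). -0.241*log2(0.117) = 0.745996; -0.759*log2(0.883) = 0.136252. H(P,Q) = 0.745996 + 0.136252 = 0.8822

0.8822 bits


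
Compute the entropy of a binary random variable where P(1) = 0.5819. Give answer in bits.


H = -p*log2(p) - (1-p)*log2(1-p). -0.5819*log2(0.5819) = 0.454555; -0.4181*log2(0.4181) = 0.526003. H = 0.454555 + 0.526003 = 0.9806

0.9806 bits


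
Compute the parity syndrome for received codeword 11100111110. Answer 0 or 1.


Syndrome = XOR of all bits = 1 XOR 1 XOR 1 XOR 0 XOR 0 XOR 1 XOR 1 XOR 1 XOR 1 XOR 1 XOR 0 = 0

0


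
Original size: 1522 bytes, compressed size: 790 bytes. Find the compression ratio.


Ratio = original / compressed = 1522 / 790 = 1.9266

1.9266


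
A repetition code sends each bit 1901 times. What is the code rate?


Rate = k/n = 1/1901

1/1901


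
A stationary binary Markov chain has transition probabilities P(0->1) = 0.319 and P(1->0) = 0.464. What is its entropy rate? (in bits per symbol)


Stationary distribution: pi_0 = p10/(p01+p10) = 0.5926, pi_1 = 0.4074. Entropy rate H' = pi_0*H(p01) + pi_1*H(p10) = 0.5926*0.9033 + 0.4074*0.9963 = 0.9412

0.9412 bits/symbol


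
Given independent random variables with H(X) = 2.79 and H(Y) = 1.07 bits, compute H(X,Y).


For independent variables, H(X,Y) = H(X) + H(Y) = 2.79 + 1.07 = 3.86

3.86 bits


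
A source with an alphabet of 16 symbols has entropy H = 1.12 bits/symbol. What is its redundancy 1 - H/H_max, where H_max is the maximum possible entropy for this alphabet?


H_max = log2(K) = log2(16) = 4.0 bits/symbol. Redundancy = 1 - H/H_max = 1 - 1.12/4.0 = 1 - 0.28 = 0.72

0.72


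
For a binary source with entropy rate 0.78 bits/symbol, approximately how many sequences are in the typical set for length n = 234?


log2|A_typical| = nH = 234 * 0.78 = 182.52, so |A_typical| ~ 2^182.52 = 8.790e+54

8.790e+54


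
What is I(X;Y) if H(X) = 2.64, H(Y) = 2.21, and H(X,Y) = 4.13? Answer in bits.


I(X;Y) = H(X) + H(Y) - H(X,Y) = 2.64 + 2.21 - 4.13 = 0.72

0.72 bits


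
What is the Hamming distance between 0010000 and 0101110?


Count differing positions: . ^ ^ ^ ^ ^ . = 5 differences

5


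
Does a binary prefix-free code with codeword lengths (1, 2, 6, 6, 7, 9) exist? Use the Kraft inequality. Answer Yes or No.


Kraft sum = sum(2^(-l_i)) = 0.791, need <= 1. Result: satisfied (a binary prefix-free code with these lengths exists)

Yes


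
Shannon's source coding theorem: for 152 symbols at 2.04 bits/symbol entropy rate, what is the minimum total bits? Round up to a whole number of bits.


Minimum bits >= n * H = 152 * 2.04 = 310.08, rounded up to a whole number of bits = 311

311 bits


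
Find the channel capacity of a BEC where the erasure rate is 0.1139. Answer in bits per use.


C = 1 - epsilon = 1 - 0.1139 = 0.8861

0.8861 bits


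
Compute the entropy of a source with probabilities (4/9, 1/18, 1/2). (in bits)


H = -sum(p_i * log2(p_i)). Terms: -(4/9)*log2(4/9) = 0.519967; -(1/18)*log2(1/18) = 0.231663; -(1/2)*log2(1/2) = 0.500000. H = 0.519967 + 0.231663 + 0.500000 = 1.2516

1.2516 bits


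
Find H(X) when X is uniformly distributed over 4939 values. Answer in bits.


H = log2(n) = log2(4939) = 12.27

12.27 bits


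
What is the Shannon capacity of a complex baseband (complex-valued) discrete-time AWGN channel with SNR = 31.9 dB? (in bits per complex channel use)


SNR_linear = 10^(31.9/10) = 1548.8166; C = log2(1 + SNR_linear) = log2(1 + 1548.8166) = 10.5979

10.5979 bits/channel use


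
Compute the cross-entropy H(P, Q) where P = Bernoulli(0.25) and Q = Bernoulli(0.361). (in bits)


H(P,Q) = -p*log2(q) - (1-p)*log2(1-q). -0.25*log2(0.361) = 0.367482; -0.75*log2(0.639) = 0.484584. H(P,Q) = 0.367482 + 0.484584 = 0.8521

0.8521 bits


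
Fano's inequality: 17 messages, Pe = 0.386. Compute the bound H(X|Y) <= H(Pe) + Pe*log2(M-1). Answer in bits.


H(Pe) = -Pe*log2(Pe) - (1-Pe)*log2(1-Pe) = -0.386*log2(0.386) - 0.614*log2(0.614) = 0.530104 + 0.432065 = 0.9622. Pe*log2(M-1) = 0.386*log2(16) = 1.544000. Bound = H(Pe) + Pe*log2(M-1) = 0.530104 + 0.432065 + 1.544000 = 2.5062

2.5062 bits


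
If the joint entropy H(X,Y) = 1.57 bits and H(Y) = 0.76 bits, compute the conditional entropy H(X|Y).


H(X|Y) = H(X,Y) - H(Y) = 1.57 - 0.76 = 0.81

0.81 bits


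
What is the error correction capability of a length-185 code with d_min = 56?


Correction capability = floor((d-1)/2) = floor((56-1)/2) = 27

27 errors


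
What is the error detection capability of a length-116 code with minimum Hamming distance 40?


Detection capability = d_min - 1 = 40 - 1 = 39

39 errors


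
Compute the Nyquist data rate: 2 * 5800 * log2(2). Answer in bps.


Rate = 2 * B * log2(M) = 2 * 5800 * 1.0 = 11600.0

11600.0 bps


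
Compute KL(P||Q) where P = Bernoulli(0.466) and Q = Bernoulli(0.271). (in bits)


KL = p*log2(p/q) + (1-p)*log2((1-p)/(1-q)) = 0.466*log2(0.466/0.271) + 0.534*log2(0.534/0.729) = 0.1246

0.1246 bits


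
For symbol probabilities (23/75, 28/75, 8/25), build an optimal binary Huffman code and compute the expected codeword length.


Huffman construction (repeatedly merge the two least-probable nodes; each merge adds 1 bit to every symbol beneath it): 23/75 + 8/25 = 47/75; 28/75 + 47/75 = 1. Resulting codeword lengths (in the order the probabilities were given): (2, 1, 2). L_avg = sum(p_i * l_i) = 23/75*2 + 28/75*1 + 8/25*2 = 122/75 = 1.6267

1.6267 bits


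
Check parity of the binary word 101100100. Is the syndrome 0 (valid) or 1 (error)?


Syndrome = XOR of all bits = 1 XOR 0 XOR 1 XOR 1 XOR 0 XOR 0 XOR 1 XOR 0 XOR 0 = 0

0
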